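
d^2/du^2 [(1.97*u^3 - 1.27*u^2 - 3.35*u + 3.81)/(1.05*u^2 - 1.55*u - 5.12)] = (-3.5527136788005e-15*u^5 - 7.105427357601e-15*u^4 + 19.12669*u^3 + 78.04155*u^2 + 164.591958*u + 45.858794)/(1.157625*u^6 - 5.126625*u^5 - 9.366525*u^4 + 46.272925*u^3 + 45.67296*u^2 - 121.89696*u - 134.217728)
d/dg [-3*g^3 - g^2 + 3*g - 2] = -9*g^2 - 2*g + 3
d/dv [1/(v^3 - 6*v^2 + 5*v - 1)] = (-3*v^2 + 12*v - 5)/(v^3 - 6*v^2 + 5*v - 1)^2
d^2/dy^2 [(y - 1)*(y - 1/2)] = 2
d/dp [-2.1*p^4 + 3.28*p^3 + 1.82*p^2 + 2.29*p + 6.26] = -8.4*p^3 + 9.84*p^2 + 3.64*p + 2.29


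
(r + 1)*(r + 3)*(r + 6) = r^3 + 10*r^2 + 27*r + 18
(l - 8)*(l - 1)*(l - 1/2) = l^3 - 19*l^2/2 + 25*l/2 - 4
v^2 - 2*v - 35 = (v - 7)*(v + 5)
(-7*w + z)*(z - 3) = -7*w*z + 21*w + z^2 - 3*z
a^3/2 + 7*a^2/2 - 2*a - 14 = (a/2 + 1)*(a - 2)*(a + 7)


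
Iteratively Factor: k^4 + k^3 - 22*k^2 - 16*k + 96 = (k + 4)*(k^3 - 3*k^2 - 10*k + 24) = (k - 4)*(k + 4)*(k^2 + k - 6) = (k - 4)*(k - 2)*(k + 4)*(k + 3)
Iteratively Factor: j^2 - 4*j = (j - 4)*(j)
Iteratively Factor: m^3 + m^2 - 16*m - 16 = (m + 1)*(m^2 - 16) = (m + 1)*(m + 4)*(m - 4)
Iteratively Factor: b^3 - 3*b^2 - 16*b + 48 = (b - 3)*(b^2 - 16) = (b - 3)*(b + 4)*(b - 4)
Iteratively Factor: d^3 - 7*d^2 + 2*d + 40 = (d - 5)*(d^2 - 2*d - 8) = (d - 5)*(d + 2)*(d - 4)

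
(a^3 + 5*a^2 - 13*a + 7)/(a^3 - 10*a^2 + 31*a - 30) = (a^3 + 5*a^2 - 13*a + 7)/(a^3 - 10*a^2 + 31*a - 30)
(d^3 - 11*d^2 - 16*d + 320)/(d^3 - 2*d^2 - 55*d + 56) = (d^2 - 3*d - 40)/(d^2 + 6*d - 7)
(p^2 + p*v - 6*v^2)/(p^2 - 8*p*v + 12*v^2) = (p + 3*v)/(p - 6*v)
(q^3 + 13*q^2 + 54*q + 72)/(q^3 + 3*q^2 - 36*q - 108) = (q + 4)/(q - 6)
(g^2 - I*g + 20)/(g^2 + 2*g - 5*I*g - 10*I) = (g + 4*I)/(g + 2)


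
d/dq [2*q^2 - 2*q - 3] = 4*q - 2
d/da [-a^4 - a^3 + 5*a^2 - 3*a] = -4*a^3 - 3*a^2 + 10*a - 3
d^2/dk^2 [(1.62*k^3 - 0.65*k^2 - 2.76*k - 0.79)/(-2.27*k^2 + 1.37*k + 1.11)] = (18.241894*k^3 + 19.470372*k^2 + 15.009294*k + 0.154094000000001)/(11.697083*k^6 - 21.178419*k^5 - 4.377468*k^4 + 18.140581*k^3 + 2.140524*k^2 - 5.063931*k - 1.367631)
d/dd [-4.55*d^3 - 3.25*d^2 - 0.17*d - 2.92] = -13.65*d^2 - 6.5*d - 0.17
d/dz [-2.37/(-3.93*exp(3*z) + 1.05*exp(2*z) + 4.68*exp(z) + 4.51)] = (-27.9423*exp(2*z) + 4.977*exp(z) + 11.0916)*exp(z)/(-3.93*exp(3*z) + 1.05*exp(2*z) + 4.68*exp(z) + 4.51)^2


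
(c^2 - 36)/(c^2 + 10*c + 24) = (c - 6)/(c + 4)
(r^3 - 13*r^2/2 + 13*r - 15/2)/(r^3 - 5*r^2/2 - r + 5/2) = (r - 3)/(r + 1)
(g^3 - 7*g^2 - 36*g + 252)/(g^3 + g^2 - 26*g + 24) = (g^2 - 13*g + 42)/(g^2 - 5*g + 4)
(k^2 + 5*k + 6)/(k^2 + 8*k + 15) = (k + 2)/(k + 5)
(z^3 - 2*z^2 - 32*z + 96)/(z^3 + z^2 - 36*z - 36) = (z^2 - 8*z + 16)/(z^2 - 5*z - 6)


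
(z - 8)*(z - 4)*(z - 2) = z^3 - 14*z^2 + 56*z - 64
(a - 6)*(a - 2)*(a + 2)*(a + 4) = a^4 - 2*a^3 - 28*a^2 + 8*a + 96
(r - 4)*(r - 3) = r^2 - 7*r + 12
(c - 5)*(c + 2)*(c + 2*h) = c^3 + 2*c^2*h - 3*c^2 - 6*c*h - 10*c - 20*h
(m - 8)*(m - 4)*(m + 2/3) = m^3 - 34*m^2/3 + 24*m + 64/3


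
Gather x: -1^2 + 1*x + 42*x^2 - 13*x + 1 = 42*x^2 - 12*x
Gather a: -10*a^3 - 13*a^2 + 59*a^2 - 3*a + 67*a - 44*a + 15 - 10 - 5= -10*a^3 + 46*a^2 + 20*a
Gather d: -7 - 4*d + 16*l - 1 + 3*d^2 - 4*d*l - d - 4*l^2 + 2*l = 3*d^2 + d*(-4*l - 5) - 4*l^2 + 18*l - 8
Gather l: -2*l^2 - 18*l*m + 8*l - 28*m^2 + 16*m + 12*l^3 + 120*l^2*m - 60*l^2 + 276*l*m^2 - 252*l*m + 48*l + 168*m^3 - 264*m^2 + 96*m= 12*l^3 + l^2*(120*m - 62) + l*(276*m^2 - 270*m + 56) + 168*m^3 - 292*m^2 + 112*m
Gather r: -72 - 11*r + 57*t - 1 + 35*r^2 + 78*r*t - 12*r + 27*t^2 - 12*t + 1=35*r^2 + r*(78*t - 23) + 27*t^2 + 45*t - 72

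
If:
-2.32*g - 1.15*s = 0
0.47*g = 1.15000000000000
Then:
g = 2.45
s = -4.94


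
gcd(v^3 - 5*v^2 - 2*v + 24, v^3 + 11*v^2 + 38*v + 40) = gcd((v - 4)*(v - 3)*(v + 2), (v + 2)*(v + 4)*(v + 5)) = v + 2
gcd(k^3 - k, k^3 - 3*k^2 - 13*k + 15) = k - 1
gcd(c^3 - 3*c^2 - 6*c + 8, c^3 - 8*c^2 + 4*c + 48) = c^2 - 2*c - 8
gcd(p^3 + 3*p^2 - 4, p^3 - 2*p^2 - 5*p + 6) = p^2 + p - 2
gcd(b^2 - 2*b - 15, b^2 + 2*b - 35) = b - 5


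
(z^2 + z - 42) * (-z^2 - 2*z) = -z^4 - 3*z^3 + 40*z^2 + 84*z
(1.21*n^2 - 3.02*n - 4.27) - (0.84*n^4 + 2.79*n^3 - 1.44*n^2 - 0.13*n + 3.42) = -0.84*n^4 - 2.79*n^3 + 2.65*n^2 - 2.89*n - 7.69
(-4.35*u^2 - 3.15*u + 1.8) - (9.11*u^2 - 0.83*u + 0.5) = -13.46*u^2 - 2.32*u + 1.3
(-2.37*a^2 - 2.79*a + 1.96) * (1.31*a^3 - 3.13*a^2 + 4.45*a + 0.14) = -3.1047*a^5 + 3.7632*a^4 + 0.753799999999998*a^3 - 18.8821*a^2 + 8.3314*a + 0.2744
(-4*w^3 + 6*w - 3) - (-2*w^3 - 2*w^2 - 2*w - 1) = -2*w^3 + 2*w^2 + 8*w - 2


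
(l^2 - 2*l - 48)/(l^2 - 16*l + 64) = (l + 6)/(l - 8)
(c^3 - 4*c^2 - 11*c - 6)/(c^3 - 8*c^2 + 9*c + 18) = (c + 1)/(c - 3)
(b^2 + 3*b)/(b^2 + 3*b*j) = (b + 3)/(b + 3*j)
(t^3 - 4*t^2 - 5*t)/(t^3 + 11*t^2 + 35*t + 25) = t*(t - 5)/(t^2 + 10*t + 25)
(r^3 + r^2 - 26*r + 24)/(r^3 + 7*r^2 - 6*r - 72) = (r^2 - 5*r + 4)/(r^2 + r - 12)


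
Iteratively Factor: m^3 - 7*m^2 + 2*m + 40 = (m - 4)*(m^2 - 3*m - 10) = (m - 5)*(m - 4)*(m + 2)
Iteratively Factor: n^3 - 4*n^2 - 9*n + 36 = (n - 4)*(n^2 - 9) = (n - 4)*(n + 3)*(n - 3)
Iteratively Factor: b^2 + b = (b)*(b + 1)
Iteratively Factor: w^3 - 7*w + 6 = (w - 1)*(w^2 + w - 6) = (w - 2)*(w - 1)*(w + 3)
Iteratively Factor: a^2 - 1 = (a + 1)*(a - 1)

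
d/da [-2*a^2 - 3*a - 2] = -4*a - 3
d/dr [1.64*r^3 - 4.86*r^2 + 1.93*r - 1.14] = 4.92*r^2 - 9.72*r + 1.93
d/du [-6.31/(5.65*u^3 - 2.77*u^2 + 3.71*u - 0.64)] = (106.9545*u^2 - 34.9574*u + 23.4101)/(5.65*u^3 - 2.77*u^2 + 3.71*u - 0.64)^2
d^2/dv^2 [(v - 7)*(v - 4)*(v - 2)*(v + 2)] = 12*v^2 - 66*v + 48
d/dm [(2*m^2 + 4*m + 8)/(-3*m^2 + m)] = 2*(7*m^2 + 24*m - 4)/(m^2*(9*m^2 - 6*m + 1))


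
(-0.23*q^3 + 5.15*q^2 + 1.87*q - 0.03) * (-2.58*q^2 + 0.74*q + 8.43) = 0.5934*q^5 - 13.4572*q^4 - 2.9525*q^3 + 44.8757*q^2 + 15.7419*q - 0.2529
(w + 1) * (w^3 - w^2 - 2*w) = w^4 - 3*w^2 - 2*w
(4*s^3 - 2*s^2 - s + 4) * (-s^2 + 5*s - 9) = -4*s^5 + 22*s^4 - 45*s^3 + 9*s^2 + 29*s - 36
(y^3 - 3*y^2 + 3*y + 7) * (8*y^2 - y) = 8*y^5 - 25*y^4 + 27*y^3 + 53*y^2 - 7*y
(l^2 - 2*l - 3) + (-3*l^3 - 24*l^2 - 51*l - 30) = -3*l^3 - 23*l^2 - 53*l - 33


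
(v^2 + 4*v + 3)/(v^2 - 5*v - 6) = (v + 3)/(v - 6)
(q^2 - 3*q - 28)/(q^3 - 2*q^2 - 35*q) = (q + 4)/(q*(q + 5))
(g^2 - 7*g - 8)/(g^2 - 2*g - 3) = (g - 8)/(g - 3)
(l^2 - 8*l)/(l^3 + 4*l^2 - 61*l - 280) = l/(l^2 + 12*l + 35)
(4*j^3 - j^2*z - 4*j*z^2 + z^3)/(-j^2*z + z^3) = (-4*j + z)/z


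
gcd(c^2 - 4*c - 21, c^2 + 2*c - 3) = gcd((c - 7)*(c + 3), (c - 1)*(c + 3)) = c + 3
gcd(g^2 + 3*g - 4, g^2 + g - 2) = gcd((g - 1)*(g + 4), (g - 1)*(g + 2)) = g - 1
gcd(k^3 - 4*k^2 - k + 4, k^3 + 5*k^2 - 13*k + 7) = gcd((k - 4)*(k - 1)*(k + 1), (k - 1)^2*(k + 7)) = k - 1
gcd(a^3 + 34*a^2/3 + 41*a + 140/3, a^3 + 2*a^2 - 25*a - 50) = a + 5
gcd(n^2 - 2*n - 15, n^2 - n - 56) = 1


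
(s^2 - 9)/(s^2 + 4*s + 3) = (s - 3)/(s + 1)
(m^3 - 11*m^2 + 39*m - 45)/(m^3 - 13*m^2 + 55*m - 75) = (m - 3)/(m - 5)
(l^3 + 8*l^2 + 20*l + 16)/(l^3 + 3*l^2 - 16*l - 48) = (l^2 + 4*l + 4)/(l^2 - l - 12)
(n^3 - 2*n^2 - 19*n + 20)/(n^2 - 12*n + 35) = (n^2 + 3*n - 4)/(n - 7)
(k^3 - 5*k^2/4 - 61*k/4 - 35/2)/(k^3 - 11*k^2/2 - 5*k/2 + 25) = (4*k + 7)/(2*(2*k - 5))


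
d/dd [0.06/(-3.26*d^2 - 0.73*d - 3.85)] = (0.3912*d + 0.0438)/(3.26*d^2 + 0.73*d + 3.85)^2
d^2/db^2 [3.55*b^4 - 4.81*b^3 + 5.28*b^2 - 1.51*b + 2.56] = 42.6*b^2 - 28.86*b + 10.56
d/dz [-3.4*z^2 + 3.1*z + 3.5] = 3.1 - 6.8*z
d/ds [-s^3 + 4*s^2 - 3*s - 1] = -3*s^2 + 8*s - 3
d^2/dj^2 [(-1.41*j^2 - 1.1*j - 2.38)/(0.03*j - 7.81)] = -172.528746/(2.7e-5*j^3 - 0.021087*j^2 + 5.489649*j - 476.379541)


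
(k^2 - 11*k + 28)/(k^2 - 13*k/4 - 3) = 4*(k - 7)/(4*k + 3)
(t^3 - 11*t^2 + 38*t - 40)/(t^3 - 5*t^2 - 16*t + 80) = (t - 2)/(t + 4)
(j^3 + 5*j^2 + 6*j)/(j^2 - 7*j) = (j^2 + 5*j + 6)/(j - 7)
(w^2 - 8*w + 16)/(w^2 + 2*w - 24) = (w - 4)/(w + 6)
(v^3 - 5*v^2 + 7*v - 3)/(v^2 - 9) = (v^2 - 2*v + 1)/(v + 3)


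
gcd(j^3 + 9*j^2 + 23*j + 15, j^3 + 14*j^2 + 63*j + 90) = j^2 + 8*j + 15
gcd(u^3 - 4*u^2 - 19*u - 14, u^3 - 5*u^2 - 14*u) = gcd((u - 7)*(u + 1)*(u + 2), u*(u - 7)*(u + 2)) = u^2 - 5*u - 14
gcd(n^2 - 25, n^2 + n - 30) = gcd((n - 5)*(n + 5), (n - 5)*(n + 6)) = n - 5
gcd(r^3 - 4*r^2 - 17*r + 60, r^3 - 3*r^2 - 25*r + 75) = r^2 - 8*r + 15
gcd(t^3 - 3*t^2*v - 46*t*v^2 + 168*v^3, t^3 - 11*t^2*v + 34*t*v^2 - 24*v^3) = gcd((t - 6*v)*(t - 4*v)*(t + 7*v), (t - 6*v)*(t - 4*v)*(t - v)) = t^2 - 10*t*v + 24*v^2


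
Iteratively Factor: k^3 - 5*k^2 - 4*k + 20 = (k - 2)*(k^2 - 3*k - 10) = (k - 2)*(k + 2)*(k - 5)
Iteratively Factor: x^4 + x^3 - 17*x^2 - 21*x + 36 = (x + 3)*(x^3 - 2*x^2 - 11*x + 12) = (x - 4)*(x + 3)*(x^2 + 2*x - 3) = (x - 4)*(x - 1)*(x + 3)*(x + 3)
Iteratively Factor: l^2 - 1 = (l - 1)*(l + 1)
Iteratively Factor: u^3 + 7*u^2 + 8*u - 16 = (u + 4)*(u^2 + 3*u - 4) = (u - 1)*(u + 4)*(u + 4)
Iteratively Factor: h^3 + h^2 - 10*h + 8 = (h + 4)*(h^2 - 3*h + 2) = (h - 1)*(h + 4)*(h - 2)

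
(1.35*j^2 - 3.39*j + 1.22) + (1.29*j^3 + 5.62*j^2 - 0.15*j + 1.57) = 1.29*j^3 + 6.97*j^2 - 3.54*j + 2.79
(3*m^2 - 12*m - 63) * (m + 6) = 3*m^3 + 6*m^2 - 135*m - 378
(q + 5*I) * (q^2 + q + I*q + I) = q^3 + q^2 + 6*I*q^2 - 5*q + 6*I*q - 5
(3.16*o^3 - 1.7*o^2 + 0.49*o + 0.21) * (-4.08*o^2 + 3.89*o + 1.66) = -12.8928*o^5 + 19.2284*o^4 - 3.3666*o^3 - 1.7727*o^2 + 1.6303*o + 0.3486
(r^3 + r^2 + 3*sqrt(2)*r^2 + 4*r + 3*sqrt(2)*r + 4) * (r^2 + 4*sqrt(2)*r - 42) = r^5 + r^4 + 7*sqrt(2)*r^4 - 14*r^3 + 7*sqrt(2)*r^3 - 110*sqrt(2)*r^2 - 14*r^2 - 168*r - 110*sqrt(2)*r - 168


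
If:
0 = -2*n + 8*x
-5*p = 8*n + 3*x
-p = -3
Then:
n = -12/7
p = 3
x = -3/7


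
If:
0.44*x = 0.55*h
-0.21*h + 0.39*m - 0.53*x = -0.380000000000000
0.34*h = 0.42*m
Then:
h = 0.68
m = 0.55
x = 0.85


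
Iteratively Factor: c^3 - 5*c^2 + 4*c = (c)*(c^2 - 5*c + 4) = c*(c - 4)*(c - 1)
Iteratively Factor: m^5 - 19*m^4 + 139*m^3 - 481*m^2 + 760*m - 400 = (m - 1)*(m^4 - 18*m^3 + 121*m^2 - 360*m + 400) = (m - 4)*(m - 1)*(m^3 - 14*m^2 + 65*m - 100) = (m - 4)^2*(m - 1)*(m^2 - 10*m + 25) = (m - 5)*(m - 4)^2*(m - 1)*(m - 5)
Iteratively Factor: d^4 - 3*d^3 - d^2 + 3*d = (d)*(d^3 - 3*d^2 - d + 3) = d*(d + 1)*(d^2 - 4*d + 3) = d*(d - 1)*(d + 1)*(d - 3)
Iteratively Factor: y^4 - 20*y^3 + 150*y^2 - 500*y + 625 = (y - 5)*(y^3 - 15*y^2 + 75*y - 125) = (y - 5)^2*(y^2 - 10*y + 25) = (y - 5)^3*(y - 5)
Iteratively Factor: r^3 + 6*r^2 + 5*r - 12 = (r + 3)*(r^2 + 3*r - 4) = (r + 3)*(r + 4)*(r - 1)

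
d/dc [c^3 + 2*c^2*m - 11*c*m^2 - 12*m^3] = 3*c^2 + 4*c*m - 11*m^2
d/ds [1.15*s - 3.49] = 1.15000000000000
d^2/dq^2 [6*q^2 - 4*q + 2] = 12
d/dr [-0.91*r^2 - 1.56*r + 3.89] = -1.82*r - 1.56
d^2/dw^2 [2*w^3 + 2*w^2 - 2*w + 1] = 12*w + 4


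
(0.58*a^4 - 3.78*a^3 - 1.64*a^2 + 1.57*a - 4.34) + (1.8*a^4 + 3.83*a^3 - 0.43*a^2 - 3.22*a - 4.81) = 2.38*a^4 + 0.0500000000000003*a^3 - 2.07*a^2 - 1.65*a - 9.15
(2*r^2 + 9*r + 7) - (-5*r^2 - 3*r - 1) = 7*r^2 + 12*r + 8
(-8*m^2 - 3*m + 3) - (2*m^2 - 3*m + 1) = 2 - 10*m^2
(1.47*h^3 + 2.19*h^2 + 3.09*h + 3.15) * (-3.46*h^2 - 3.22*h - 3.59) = -5.0862*h^5 - 12.3108*h^4 - 23.0205*h^3 - 28.7109*h^2 - 21.2361*h - 11.3085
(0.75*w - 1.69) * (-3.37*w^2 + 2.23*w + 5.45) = -2.5275*w^3 + 7.3678*w^2 + 0.3188*w - 9.2105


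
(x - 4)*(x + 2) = x^2 - 2*x - 8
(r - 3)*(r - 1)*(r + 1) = r^3 - 3*r^2 - r + 3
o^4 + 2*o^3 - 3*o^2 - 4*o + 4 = (o - 1)^2*(o + 2)^2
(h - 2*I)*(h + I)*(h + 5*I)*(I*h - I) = I*h^4 - 4*h^3 - I*h^3 + 4*h^2 + 7*I*h^2 - 10*h - 7*I*h + 10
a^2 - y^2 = (a - y)*(a + y)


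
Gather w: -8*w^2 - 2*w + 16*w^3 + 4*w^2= 16*w^3 - 4*w^2 - 2*w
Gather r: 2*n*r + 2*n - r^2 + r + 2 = 2*n - r^2 + r*(2*n + 1) + 2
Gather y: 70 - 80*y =70 - 80*y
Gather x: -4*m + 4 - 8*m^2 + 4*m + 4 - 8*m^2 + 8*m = -16*m^2 + 8*m + 8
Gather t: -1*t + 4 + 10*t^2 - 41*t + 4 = 10*t^2 - 42*t + 8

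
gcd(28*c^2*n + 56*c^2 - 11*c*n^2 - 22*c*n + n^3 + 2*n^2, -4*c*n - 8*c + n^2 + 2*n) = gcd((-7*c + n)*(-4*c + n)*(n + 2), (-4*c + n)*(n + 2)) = 4*c*n + 8*c - n^2 - 2*n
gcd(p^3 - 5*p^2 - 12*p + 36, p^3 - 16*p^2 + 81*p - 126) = p - 6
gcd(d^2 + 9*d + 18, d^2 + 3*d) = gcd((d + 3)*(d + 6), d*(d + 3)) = d + 3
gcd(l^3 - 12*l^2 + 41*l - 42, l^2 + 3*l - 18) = l - 3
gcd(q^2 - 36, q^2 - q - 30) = q - 6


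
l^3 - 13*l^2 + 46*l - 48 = (l - 8)*(l - 3)*(l - 2)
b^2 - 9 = (b - 3)*(b + 3)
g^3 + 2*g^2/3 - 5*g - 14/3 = (g - 7/3)*(g + 1)*(g + 2)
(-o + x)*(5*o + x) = -5*o^2 + 4*o*x + x^2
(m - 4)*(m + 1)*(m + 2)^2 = m^4 + m^3 - 12*m^2 - 28*m - 16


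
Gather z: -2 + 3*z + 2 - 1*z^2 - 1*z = -z^2 + 2*z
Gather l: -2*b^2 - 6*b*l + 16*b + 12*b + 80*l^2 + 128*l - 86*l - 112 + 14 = -2*b^2 + 28*b + 80*l^2 + l*(42 - 6*b) - 98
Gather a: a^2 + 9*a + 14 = a^2 + 9*a + 14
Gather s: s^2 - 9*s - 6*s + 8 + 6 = s^2 - 15*s + 14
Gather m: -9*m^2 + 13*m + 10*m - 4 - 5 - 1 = -9*m^2 + 23*m - 10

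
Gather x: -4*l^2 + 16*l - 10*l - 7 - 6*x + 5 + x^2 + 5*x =-4*l^2 + 6*l + x^2 - x - 2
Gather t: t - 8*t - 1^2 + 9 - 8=-7*t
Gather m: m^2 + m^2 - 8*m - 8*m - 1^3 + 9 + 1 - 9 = 2*m^2 - 16*m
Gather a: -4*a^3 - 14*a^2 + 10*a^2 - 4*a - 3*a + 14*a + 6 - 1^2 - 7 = -4*a^3 - 4*a^2 + 7*a - 2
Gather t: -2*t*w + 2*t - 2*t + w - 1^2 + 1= -2*t*w + w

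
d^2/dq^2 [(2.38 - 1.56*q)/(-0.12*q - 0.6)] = -0.293184/(0.12*q + 0.6)^3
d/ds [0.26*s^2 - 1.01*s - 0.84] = 0.52*s - 1.01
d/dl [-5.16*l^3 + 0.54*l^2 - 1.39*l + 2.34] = -15.48*l^2 + 1.08*l - 1.39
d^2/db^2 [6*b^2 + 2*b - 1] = 12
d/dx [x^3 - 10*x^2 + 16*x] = 3*x^2 - 20*x + 16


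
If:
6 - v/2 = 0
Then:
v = 12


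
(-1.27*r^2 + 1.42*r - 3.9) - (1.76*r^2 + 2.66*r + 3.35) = -3.03*r^2 - 1.24*r - 7.25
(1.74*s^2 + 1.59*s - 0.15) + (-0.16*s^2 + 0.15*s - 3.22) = 1.58*s^2 + 1.74*s - 3.37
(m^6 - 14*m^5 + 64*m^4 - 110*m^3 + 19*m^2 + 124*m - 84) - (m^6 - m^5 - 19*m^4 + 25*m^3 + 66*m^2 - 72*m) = -13*m^5 + 83*m^4 - 135*m^3 - 47*m^2 + 196*m - 84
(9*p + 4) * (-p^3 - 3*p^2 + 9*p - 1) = -9*p^4 - 31*p^3 + 69*p^2 + 27*p - 4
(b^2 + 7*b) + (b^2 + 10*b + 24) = 2*b^2 + 17*b + 24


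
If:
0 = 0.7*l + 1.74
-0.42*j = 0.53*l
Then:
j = 3.14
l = -2.49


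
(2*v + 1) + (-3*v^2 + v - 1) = -3*v^2 + 3*v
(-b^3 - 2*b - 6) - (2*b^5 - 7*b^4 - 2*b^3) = -2*b^5 + 7*b^4 + b^3 - 2*b - 6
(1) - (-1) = 2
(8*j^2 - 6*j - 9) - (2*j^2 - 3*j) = 6*j^2 - 3*j - 9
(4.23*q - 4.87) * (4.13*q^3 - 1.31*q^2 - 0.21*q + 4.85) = 17.4699*q^4 - 25.6544*q^3 + 5.4914*q^2 + 21.5382*q - 23.6195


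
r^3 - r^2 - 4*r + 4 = (r - 2)*(r - 1)*(r + 2)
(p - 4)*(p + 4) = p^2 - 16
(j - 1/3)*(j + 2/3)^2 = j^3 + j^2 - 4/27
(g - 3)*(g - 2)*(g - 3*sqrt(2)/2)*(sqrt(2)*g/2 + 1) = sqrt(2)*g^4/2 - 5*sqrt(2)*g^3/2 - g^3/2 + 3*sqrt(2)*g^2/2 + 5*g^2/2 - 3*g + 15*sqrt(2)*g/2 - 9*sqrt(2)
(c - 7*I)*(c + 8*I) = c^2 + I*c + 56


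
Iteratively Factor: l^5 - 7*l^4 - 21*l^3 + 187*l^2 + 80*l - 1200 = (l - 4)*(l^4 - 3*l^3 - 33*l^2 + 55*l + 300) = (l - 4)*(l + 3)*(l^3 - 6*l^2 - 15*l + 100) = (l - 5)*(l - 4)*(l + 3)*(l^2 - l - 20) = (l - 5)^2*(l - 4)*(l + 3)*(l + 4)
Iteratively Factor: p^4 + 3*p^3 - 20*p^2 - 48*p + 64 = (p + 4)*(p^3 - p^2 - 16*p + 16) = (p - 1)*(p + 4)*(p^2 - 16) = (p - 1)*(p + 4)^2*(p - 4)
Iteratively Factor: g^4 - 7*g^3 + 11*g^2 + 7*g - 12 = (g + 1)*(g^3 - 8*g^2 + 19*g - 12) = (g - 3)*(g + 1)*(g^2 - 5*g + 4) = (g - 3)*(g - 1)*(g + 1)*(g - 4)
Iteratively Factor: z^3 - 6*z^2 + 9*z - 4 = (z - 1)*(z^2 - 5*z + 4) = (z - 1)^2*(z - 4)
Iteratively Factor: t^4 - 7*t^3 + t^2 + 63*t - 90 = (t - 2)*(t^3 - 5*t^2 - 9*t + 45) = (t - 3)*(t - 2)*(t^2 - 2*t - 15) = (t - 5)*(t - 3)*(t - 2)*(t + 3)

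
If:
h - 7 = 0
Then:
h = 7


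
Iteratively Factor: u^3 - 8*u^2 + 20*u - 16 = (u - 2)*(u^2 - 6*u + 8) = (u - 4)*(u - 2)*(u - 2)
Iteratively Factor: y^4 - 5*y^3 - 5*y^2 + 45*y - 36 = (y + 3)*(y^3 - 8*y^2 + 19*y - 12) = (y - 1)*(y + 3)*(y^2 - 7*y + 12) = (y - 4)*(y - 1)*(y + 3)*(y - 3)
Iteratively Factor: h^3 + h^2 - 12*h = (h + 4)*(h^2 - 3*h) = h*(h + 4)*(h - 3)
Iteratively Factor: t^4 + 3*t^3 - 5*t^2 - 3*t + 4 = (t + 1)*(t^3 + 2*t^2 - 7*t + 4) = (t - 1)*(t + 1)*(t^2 + 3*t - 4) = (t - 1)*(t + 1)*(t + 4)*(t - 1)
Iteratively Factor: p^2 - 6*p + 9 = (p - 3)*(p - 3)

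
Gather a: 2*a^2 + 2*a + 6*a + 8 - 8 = 2*a^2 + 8*a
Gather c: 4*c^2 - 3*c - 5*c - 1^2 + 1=4*c^2 - 8*c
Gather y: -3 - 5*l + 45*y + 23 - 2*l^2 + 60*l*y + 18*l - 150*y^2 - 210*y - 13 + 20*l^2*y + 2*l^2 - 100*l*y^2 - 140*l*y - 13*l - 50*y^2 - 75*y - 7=y^2*(-100*l - 200) + y*(20*l^2 - 80*l - 240)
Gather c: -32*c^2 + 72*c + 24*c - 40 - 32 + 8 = -32*c^2 + 96*c - 64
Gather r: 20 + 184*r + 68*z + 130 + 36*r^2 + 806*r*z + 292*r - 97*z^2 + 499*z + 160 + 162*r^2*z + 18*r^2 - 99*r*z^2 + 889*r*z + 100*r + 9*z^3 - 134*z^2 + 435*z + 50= r^2*(162*z + 54) + r*(-99*z^2 + 1695*z + 576) + 9*z^3 - 231*z^2 + 1002*z + 360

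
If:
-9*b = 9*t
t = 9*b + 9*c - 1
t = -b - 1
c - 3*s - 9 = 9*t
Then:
No Solution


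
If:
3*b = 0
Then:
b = 0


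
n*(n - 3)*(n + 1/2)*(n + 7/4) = n^4 - 3*n^3/4 - 47*n^2/8 - 21*n/8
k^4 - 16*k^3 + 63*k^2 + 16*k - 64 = (k - 8)^2*(k - 1)*(k + 1)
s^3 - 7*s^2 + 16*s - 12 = (s - 3)*(s - 2)^2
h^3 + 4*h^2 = h^2*(h + 4)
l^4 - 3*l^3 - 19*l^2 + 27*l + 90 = (l - 5)*(l - 3)*(l + 2)*(l + 3)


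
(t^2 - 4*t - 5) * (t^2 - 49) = t^4 - 4*t^3 - 54*t^2 + 196*t + 245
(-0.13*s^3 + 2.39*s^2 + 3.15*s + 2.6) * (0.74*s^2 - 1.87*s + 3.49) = -0.0962*s^5 + 2.0117*s^4 - 2.592*s^3 + 4.3746*s^2 + 6.1315*s + 9.074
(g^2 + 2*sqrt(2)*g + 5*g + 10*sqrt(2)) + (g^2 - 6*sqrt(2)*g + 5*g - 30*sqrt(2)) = 2*g^2 - 4*sqrt(2)*g + 10*g - 20*sqrt(2)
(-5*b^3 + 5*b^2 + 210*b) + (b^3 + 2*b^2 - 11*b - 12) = -4*b^3 + 7*b^2 + 199*b - 12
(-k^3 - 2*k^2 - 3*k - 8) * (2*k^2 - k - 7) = -2*k^5 - 3*k^4 + 3*k^3 + k^2 + 29*k + 56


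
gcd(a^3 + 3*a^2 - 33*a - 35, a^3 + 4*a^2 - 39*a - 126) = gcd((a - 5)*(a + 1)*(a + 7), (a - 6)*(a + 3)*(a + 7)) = a + 7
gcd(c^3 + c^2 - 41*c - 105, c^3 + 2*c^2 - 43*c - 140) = c^2 - 2*c - 35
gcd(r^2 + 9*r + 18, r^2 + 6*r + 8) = 1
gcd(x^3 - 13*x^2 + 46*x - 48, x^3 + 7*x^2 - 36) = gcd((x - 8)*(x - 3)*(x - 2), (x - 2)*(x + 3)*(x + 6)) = x - 2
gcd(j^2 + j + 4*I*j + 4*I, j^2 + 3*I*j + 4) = j + 4*I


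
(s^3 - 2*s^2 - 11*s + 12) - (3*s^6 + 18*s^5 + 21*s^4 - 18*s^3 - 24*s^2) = -3*s^6 - 18*s^5 - 21*s^4 + 19*s^3 + 22*s^2 - 11*s + 12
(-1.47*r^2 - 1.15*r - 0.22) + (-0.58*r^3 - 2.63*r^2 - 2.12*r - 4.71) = -0.58*r^3 - 4.1*r^2 - 3.27*r - 4.93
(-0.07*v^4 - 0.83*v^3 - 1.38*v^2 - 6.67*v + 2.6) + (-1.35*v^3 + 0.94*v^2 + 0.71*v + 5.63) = -0.07*v^4 - 2.18*v^3 - 0.44*v^2 - 5.96*v + 8.23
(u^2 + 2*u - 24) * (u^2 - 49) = u^4 + 2*u^3 - 73*u^2 - 98*u + 1176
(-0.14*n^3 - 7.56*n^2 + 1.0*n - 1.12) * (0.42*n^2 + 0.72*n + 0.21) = -0.0588*n^5 - 3.276*n^4 - 5.0526*n^3 - 1.338*n^2 - 0.5964*n - 0.2352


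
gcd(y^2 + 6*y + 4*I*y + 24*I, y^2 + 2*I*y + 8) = y + 4*I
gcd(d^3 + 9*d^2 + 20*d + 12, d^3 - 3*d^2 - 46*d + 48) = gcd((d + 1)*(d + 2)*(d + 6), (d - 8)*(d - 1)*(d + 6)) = d + 6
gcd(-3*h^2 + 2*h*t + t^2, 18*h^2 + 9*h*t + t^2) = 3*h + t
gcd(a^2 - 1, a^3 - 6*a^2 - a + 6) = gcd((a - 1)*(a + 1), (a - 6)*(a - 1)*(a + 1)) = a^2 - 1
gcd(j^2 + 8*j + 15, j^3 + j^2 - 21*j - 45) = j + 3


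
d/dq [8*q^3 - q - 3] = 24*q^2 - 1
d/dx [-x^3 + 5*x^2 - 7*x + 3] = -3*x^2 + 10*x - 7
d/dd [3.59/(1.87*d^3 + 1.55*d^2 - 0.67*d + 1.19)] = (-20.1399*d^2 - 11.129*d + 2.4053)/(1.87*d^3 + 1.55*d^2 - 0.67*d + 1.19)^2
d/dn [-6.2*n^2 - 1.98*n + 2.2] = -12.4*n - 1.98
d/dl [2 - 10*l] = -10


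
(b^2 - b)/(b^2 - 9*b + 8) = b/(b - 8)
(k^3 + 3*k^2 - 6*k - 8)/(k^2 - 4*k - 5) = (k^2 + 2*k - 8)/(k - 5)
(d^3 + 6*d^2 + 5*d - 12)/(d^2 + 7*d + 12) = d - 1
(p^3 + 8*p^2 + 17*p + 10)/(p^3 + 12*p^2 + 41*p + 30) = (p + 2)/(p + 6)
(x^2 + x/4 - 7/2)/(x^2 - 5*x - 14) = (x - 7/4)/(x - 7)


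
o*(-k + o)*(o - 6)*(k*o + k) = -k^2*o^3 + 5*k^2*o^2 + 6*k^2*o + k*o^4 - 5*k*o^3 - 6*k*o^2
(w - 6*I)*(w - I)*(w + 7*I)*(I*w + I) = I*w^4 + I*w^3 + 43*I*w^2 + 42*w + 43*I*w + 42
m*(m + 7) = m^2 + 7*m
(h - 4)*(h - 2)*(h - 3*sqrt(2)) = h^3 - 6*h^2 - 3*sqrt(2)*h^2 + 8*h + 18*sqrt(2)*h - 24*sqrt(2)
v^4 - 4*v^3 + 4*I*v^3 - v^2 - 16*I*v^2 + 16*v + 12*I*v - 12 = (v - 3)*(v - 1)*(v + 2*I)^2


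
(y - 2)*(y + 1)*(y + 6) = y^3 + 5*y^2 - 8*y - 12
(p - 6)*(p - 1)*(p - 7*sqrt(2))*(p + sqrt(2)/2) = p^4 - 13*sqrt(2)*p^3/2 - 7*p^3 - p^2 + 91*sqrt(2)*p^2/2 - 39*sqrt(2)*p + 49*p - 42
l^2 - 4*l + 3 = (l - 3)*(l - 1)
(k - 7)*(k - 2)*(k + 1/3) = k^3 - 26*k^2/3 + 11*k + 14/3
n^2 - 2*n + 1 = (n - 1)^2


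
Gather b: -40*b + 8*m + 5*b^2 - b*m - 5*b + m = 5*b^2 + b*(-m - 45) + 9*m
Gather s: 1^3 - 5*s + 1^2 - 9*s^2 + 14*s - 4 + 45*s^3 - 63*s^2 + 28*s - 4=45*s^3 - 72*s^2 + 37*s - 6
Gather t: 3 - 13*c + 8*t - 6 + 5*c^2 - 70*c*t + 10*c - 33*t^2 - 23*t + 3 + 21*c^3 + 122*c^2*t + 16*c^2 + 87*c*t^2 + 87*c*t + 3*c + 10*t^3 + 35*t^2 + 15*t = 21*c^3 + 21*c^2 + 10*t^3 + t^2*(87*c + 2) + t*(122*c^2 + 17*c)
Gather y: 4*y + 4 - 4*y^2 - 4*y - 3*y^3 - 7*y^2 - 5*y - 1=-3*y^3 - 11*y^2 - 5*y + 3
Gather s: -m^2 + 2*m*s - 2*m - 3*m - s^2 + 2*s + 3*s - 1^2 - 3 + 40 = -m^2 - 5*m - s^2 + s*(2*m + 5) + 36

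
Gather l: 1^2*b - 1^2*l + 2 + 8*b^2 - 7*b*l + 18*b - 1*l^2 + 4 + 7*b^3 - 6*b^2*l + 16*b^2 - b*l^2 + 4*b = 7*b^3 + 24*b^2 + 23*b + l^2*(-b - 1) + l*(-6*b^2 - 7*b - 1) + 6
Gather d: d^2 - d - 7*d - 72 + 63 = d^2 - 8*d - 9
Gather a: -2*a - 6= -2*a - 6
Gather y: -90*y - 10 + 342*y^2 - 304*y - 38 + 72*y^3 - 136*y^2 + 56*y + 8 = 72*y^3 + 206*y^2 - 338*y - 40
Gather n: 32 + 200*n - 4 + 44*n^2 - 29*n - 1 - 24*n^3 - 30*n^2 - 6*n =-24*n^3 + 14*n^2 + 165*n + 27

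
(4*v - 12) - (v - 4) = 3*v - 8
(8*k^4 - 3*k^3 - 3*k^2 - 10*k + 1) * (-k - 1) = -8*k^5 - 5*k^4 + 6*k^3 + 13*k^2 + 9*k - 1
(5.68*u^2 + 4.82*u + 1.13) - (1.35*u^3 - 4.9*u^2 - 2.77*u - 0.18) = -1.35*u^3 + 10.58*u^2 + 7.59*u + 1.31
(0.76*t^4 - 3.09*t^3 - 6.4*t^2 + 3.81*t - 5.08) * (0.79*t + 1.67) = 0.6004*t^5 - 1.1719*t^4 - 10.2163*t^3 - 7.6781*t^2 + 2.3495*t - 8.4836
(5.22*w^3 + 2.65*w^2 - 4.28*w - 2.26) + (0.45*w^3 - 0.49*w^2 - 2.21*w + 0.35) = 5.67*w^3 + 2.16*w^2 - 6.49*w - 1.91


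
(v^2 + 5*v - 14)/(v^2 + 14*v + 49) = (v - 2)/(v + 7)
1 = 1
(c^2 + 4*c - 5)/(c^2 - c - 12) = (-c^2 - 4*c + 5)/(-c^2 + c + 12)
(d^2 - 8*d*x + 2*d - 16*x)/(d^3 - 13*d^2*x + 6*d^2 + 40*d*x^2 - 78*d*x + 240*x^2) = (-d - 2)/(-d^2 + 5*d*x - 6*d + 30*x)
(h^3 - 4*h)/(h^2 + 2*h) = h - 2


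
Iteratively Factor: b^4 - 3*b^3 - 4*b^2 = (b)*(b^3 - 3*b^2 - 4*b) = b*(b + 1)*(b^2 - 4*b) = b^2*(b + 1)*(b - 4)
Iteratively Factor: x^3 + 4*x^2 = (x)*(x^2 + 4*x) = x^2*(x + 4)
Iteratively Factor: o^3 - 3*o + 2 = (o + 2)*(o^2 - 2*o + 1) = (o - 1)*(o + 2)*(o - 1)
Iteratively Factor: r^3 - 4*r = (r - 2)*(r^2 + 2*r) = (r - 2)*(r + 2)*(r)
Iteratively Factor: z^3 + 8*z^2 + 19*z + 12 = (z + 1)*(z^2 + 7*z + 12) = (z + 1)*(z + 4)*(z + 3)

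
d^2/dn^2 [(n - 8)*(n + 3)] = 2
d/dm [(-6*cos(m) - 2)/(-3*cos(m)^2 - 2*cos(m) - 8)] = 2*(-9*sin(m)^2 + 6*cos(m) - 13)*sin(m)/(3*cos(m)^2 + 2*cos(m) + 8)^2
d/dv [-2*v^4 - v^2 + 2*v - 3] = -8*v^3 - 2*v + 2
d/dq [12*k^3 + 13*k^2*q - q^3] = 13*k^2 - 3*q^2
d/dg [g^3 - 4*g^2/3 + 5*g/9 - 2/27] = 3*g^2 - 8*g/3 + 5/9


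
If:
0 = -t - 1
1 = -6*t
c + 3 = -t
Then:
No Solution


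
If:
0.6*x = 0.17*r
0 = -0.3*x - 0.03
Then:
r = -0.35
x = -0.10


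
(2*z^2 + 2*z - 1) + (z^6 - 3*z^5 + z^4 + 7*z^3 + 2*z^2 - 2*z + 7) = z^6 - 3*z^5 + z^4 + 7*z^3 + 4*z^2 + 6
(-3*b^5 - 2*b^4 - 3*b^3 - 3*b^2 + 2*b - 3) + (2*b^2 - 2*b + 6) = -3*b^5 - 2*b^4 - 3*b^3 - b^2 + 3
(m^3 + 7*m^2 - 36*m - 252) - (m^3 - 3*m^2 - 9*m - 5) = 10*m^2 - 27*m - 247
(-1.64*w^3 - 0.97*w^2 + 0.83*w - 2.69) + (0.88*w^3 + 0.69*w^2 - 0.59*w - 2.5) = -0.76*w^3 - 0.28*w^2 + 0.24*w - 5.19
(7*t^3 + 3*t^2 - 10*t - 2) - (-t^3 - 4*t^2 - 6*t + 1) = 8*t^3 + 7*t^2 - 4*t - 3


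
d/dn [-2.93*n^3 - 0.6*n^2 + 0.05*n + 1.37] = -8.79*n^2 - 1.2*n + 0.05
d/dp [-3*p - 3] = -3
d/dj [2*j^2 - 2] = 4*j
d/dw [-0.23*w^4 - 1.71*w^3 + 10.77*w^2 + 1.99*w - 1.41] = -0.92*w^3 - 5.13*w^2 + 21.54*w + 1.99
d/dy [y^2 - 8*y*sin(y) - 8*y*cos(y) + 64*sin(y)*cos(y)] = -8*sqrt(2)*y*cos(y + pi/4) + 2*y - 8*sqrt(2)*sin(y + pi/4) + 64*cos(2*y)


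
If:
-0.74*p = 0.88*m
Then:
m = -0.840909090909091*p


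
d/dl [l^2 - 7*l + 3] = 2*l - 7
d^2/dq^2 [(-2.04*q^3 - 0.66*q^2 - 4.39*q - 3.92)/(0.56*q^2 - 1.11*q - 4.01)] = (1.77635683940025e-15*q^5 - 17.762936*q^3 - 70.749912*q^2 - 241.349496*q - 9.410242)/(0.175616*q^6 - 1.044288*q^5 - 1.70268*q^4 + 13.588065*q^3 + 12.192405*q^2 - 53.546733*q - 64.481201)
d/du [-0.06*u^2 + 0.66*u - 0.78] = 0.66 - 0.12*u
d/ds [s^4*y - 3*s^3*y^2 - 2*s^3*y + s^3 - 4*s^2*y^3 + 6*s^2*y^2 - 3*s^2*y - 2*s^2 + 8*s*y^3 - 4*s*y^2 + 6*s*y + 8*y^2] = 4*s^3*y - 9*s^2*y^2 - 6*s^2*y + 3*s^2 - 8*s*y^3 + 12*s*y^2 - 6*s*y - 4*s + 8*y^3 - 4*y^2 + 6*y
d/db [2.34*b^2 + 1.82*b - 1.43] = 4.68*b + 1.82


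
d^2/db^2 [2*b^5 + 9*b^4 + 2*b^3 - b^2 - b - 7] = 40*b^3 + 108*b^2 + 12*b - 2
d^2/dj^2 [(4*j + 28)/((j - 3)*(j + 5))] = 8*(j^3 + 21*j^2 + 87*j + 163)/(j^6 + 6*j^5 - 33*j^4 - 172*j^3 + 495*j^2 + 1350*j - 3375)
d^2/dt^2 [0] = 0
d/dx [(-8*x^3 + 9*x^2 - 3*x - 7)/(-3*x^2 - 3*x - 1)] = 6*(4*x^4 + 8*x^3 - 2*x^2 - 10*x - 3)/(9*x^4 + 18*x^3 + 15*x^2 + 6*x + 1)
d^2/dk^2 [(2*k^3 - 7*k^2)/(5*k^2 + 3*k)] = 246/(125*k^3 + 225*k^2 + 135*k + 27)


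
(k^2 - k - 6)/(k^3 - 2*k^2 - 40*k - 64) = (k - 3)/(k^2 - 4*k - 32)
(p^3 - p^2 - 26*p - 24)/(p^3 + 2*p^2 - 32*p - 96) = (p + 1)/(p + 4)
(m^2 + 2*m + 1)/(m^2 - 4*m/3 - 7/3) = 3*(m + 1)/(3*m - 7)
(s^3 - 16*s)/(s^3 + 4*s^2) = (s - 4)/s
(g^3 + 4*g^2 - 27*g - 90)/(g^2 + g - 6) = (g^2 + g - 30)/(g - 2)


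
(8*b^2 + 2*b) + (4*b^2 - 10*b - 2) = 12*b^2 - 8*b - 2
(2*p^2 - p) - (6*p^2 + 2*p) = -4*p^2 - 3*p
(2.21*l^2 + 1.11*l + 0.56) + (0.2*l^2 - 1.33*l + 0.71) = 2.41*l^2 - 0.22*l + 1.27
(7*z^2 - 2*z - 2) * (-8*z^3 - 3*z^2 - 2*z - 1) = -56*z^5 - 5*z^4 + 8*z^3 + 3*z^2 + 6*z + 2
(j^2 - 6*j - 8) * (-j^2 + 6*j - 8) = -j^4 + 12*j^3 - 36*j^2 + 64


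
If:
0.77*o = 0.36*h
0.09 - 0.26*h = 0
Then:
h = 0.35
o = 0.16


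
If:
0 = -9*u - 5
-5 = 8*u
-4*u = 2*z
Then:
No Solution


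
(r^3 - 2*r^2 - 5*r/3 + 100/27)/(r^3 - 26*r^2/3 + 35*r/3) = (r^2 - r/3 - 20/9)/(r*(r - 7))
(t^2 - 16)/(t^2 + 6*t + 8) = (t - 4)/(t + 2)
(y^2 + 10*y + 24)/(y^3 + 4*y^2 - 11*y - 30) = (y^2 + 10*y + 24)/(y^3 + 4*y^2 - 11*y - 30)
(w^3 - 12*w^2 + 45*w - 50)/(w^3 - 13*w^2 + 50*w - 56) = (w^2 - 10*w + 25)/(w^2 - 11*w + 28)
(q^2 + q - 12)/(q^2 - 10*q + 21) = (q + 4)/(q - 7)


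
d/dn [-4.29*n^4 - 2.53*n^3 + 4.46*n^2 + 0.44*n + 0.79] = -17.16*n^3 - 7.59*n^2 + 8.92*n + 0.44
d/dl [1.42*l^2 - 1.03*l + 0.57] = 2.84*l - 1.03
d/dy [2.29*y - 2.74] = 2.29000000000000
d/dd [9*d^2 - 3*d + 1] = 18*d - 3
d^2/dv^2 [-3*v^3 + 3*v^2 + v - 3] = 6 - 18*v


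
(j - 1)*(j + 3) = j^2 + 2*j - 3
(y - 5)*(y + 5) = y^2 - 25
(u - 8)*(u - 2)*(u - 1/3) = u^3 - 31*u^2/3 + 58*u/3 - 16/3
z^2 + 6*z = z*(z + 6)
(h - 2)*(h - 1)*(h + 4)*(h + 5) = h^4 + 6*h^3 - 5*h^2 - 42*h + 40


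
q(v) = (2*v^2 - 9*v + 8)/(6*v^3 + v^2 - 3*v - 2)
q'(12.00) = 0.00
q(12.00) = 0.02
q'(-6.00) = -0.03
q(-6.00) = -0.11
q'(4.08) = 0.01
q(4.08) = 0.01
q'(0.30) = 3.56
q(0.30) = -2.07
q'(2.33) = 0.04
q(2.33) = -0.03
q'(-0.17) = 18.66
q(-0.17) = -6.43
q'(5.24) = 0.00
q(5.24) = 0.02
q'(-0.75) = -23.25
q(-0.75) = -9.24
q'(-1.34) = -4.23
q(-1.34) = -2.23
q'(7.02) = 0.00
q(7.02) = 0.02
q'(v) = (4*v - 9)/(6*v^3 + v^2 - 3*v - 2) + (-18*v^2 - 2*v + 3)*(2*v^2 - 9*v + 8)/(6*v^3 + v^2 - 3*v - 2)^2 = 3*(-4*v^4 + 36*v^3 - 47*v^2 - 8*v + 14)/(36*v^6 + 12*v^5 - 35*v^4 - 30*v^3 + 5*v^2 + 12*v + 4)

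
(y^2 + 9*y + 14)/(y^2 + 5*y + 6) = (y + 7)/(y + 3)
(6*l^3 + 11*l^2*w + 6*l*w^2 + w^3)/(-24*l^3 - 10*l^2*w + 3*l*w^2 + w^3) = (3*l^2 + 4*l*w + w^2)/(-12*l^2 + l*w + w^2)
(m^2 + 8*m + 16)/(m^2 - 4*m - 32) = (m + 4)/(m - 8)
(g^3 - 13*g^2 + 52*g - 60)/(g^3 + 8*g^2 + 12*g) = (g^3 - 13*g^2 + 52*g - 60)/(g*(g^2 + 8*g + 12))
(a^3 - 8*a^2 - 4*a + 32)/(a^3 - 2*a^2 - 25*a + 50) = (a^2 - 6*a - 16)/(a^2 - 25)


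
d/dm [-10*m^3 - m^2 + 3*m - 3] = -30*m^2 - 2*m + 3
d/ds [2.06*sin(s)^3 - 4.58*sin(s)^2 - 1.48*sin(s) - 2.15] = (6.18*sin(s)^2 - 9.16*sin(s) - 1.48)*cos(s)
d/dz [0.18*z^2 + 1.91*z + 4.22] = 0.36*z + 1.91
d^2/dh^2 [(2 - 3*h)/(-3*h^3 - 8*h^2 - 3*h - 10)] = 2*(81*h^5 + 108*h^4 - 219*h^3 - 978*h^2 - 684*h + 52)/(27*h^9 + 216*h^8 + 657*h^7 + 1214*h^6 + 2097*h^5 + 2676*h^4 + 2367*h^3 + 2670*h^2 + 900*h + 1000)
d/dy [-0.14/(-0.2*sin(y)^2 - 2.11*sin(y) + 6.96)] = -(0.056*sin(y) + 0.2954)*cos(y)/(0.2*sin(y)^2 + 2.11*sin(y) - 6.96)^2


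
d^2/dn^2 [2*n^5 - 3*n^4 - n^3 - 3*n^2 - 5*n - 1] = 40*n^3 - 36*n^2 - 6*n - 6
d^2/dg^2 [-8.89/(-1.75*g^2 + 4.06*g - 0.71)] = (-54.45125*g^2 + 126.3269*g + 8.89*(3.5*g - 4.06)*(7.0*g - 8.12) - 22.09165)/(1.75*g^2 - 4.06*g + 0.71)^3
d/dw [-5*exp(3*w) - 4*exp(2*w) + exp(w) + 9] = (-15*exp(2*w) - 8*exp(w) + 1)*exp(w)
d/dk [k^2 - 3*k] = 2*k - 3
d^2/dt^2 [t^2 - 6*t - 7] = 2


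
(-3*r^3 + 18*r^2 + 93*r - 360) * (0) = 0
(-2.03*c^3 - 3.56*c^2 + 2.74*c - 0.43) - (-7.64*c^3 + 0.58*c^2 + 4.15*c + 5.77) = 5.61*c^3 - 4.14*c^2 - 1.41*c - 6.2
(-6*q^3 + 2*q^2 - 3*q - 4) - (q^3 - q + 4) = -7*q^3 + 2*q^2 - 2*q - 8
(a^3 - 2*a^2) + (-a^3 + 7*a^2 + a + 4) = 5*a^2 + a + 4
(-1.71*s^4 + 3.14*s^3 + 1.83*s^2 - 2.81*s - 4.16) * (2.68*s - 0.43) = -4.5828*s^5 + 9.1505*s^4 + 3.5542*s^3 - 8.3177*s^2 - 9.9405*s + 1.7888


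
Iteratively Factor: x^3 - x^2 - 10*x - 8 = (x - 4)*(x^2 + 3*x + 2) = (x - 4)*(x + 2)*(x + 1)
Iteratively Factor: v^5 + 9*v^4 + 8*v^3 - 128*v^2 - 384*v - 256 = (v + 1)*(v^4 + 8*v^3 - 128*v - 256) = (v - 4)*(v + 1)*(v^3 + 12*v^2 + 48*v + 64) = (v - 4)*(v + 1)*(v + 4)*(v^2 + 8*v + 16) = (v - 4)*(v + 1)*(v + 4)^2*(v + 4)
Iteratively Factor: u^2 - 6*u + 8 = (u - 2)*(u - 4)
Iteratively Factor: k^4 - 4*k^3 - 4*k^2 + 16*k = (k + 2)*(k^3 - 6*k^2 + 8*k) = (k - 4)*(k + 2)*(k^2 - 2*k) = k*(k - 4)*(k + 2)*(k - 2)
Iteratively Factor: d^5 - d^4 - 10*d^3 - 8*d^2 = (d + 1)*(d^4 - 2*d^3 - 8*d^2) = (d - 4)*(d + 1)*(d^3 + 2*d^2) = (d - 4)*(d + 1)*(d + 2)*(d^2) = d*(d - 4)*(d + 1)*(d + 2)*(d)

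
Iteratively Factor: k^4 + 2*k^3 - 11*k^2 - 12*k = (k)*(k^3 + 2*k^2 - 11*k - 12) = k*(k + 4)*(k^2 - 2*k - 3) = k*(k - 3)*(k + 4)*(k + 1)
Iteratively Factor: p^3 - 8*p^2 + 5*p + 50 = (p - 5)*(p^2 - 3*p - 10) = (p - 5)^2*(p + 2)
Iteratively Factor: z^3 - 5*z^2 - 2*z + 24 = (z - 4)*(z^2 - z - 6) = (z - 4)*(z - 3)*(z + 2)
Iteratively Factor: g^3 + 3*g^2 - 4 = (g + 2)*(g^2 + g - 2) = (g - 1)*(g + 2)*(g + 2)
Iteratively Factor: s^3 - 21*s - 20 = (s + 1)*(s^2 - s - 20) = (s + 1)*(s + 4)*(s - 5)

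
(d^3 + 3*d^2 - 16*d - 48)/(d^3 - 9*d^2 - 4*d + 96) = (d + 4)/(d - 8)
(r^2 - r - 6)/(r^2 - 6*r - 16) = (r - 3)/(r - 8)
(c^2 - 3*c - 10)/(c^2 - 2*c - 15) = (c + 2)/(c + 3)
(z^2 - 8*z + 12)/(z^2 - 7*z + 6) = (z - 2)/(z - 1)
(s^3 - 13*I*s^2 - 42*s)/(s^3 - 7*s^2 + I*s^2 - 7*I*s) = (s^2 - 13*I*s - 42)/(s^2 + s*(-7 + I) - 7*I)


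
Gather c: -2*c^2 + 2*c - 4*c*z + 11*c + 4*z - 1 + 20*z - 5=-2*c^2 + c*(13 - 4*z) + 24*z - 6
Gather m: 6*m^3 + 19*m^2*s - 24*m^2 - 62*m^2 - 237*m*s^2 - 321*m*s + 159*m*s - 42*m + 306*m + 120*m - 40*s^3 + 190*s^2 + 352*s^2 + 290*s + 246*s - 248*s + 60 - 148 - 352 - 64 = 6*m^3 + m^2*(19*s - 86) + m*(-237*s^2 - 162*s + 384) - 40*s^3 + 542*s^2 + 288*s - 504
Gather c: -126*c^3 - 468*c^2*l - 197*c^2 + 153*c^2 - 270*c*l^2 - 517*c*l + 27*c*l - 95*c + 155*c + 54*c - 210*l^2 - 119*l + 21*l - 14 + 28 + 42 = -126*c^3 + c^2*(-468*l - 44) + c*(-270*l^2 - 490*l + 114) - 210*l^2 - 98*l + 56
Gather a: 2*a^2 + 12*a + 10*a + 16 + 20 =2*a^2 + 22*a + 36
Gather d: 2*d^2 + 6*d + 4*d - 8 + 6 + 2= 2*d^2 + 10*d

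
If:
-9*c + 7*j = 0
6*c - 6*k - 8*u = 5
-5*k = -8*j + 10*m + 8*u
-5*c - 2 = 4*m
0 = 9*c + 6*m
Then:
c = 2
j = 18/7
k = -305/7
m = -3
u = 1879/56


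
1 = 1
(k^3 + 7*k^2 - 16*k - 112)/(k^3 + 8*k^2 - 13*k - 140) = (k + 4)/(k + 5)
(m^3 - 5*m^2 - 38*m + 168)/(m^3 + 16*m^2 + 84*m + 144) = (m^2 - 11*m + 28)/(m^2 + 10*m + 24)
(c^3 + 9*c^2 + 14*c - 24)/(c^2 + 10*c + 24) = c - 1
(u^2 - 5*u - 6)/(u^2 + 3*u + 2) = (u - 6)/(u + 2)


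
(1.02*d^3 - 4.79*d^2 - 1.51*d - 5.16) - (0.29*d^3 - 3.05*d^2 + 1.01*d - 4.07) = 0.73*d^3 - 1.74*d^2 - 2.52*d - 1.09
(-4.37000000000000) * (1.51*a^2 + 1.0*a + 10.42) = -6.5987*a^2 - 4.37*a - 45.5354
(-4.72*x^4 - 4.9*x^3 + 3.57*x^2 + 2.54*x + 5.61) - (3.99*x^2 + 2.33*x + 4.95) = -4.72*x^4 - 4.9*x^3 - 0.42*x^2 + 0.21*x + 0.66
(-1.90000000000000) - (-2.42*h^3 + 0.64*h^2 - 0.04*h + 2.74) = 2.42*h^3 - 0.64*h^2 + 0.04*h - 4.64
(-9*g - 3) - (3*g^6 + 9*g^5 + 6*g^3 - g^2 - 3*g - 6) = -3*g^6 - 9*g^5 - 6*g^3 + g^2 - 6*g + 3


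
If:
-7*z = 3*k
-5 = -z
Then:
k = -35/3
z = 5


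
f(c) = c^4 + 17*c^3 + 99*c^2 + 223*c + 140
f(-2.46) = -25.93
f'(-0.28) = 171.47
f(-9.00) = 320.00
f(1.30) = 637.42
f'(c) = 4*c^3 + 51*c^2 + 198*c + 223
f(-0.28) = 84.95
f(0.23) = 196.74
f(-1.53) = -24.85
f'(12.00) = 16855.00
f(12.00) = 67184.00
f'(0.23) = 271.29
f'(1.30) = 575.38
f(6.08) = 10342.88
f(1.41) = 702.86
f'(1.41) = 614.79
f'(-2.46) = -15.00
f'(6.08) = 4211.15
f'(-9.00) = -344.00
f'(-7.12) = -45.12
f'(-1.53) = 25.12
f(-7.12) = 4.86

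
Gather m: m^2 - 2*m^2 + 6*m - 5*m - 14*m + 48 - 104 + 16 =-m^2 - 13*m - 40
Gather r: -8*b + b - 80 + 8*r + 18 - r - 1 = -7*b + 7*r - 63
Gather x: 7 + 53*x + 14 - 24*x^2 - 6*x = -24*x^2 + 47*x + 21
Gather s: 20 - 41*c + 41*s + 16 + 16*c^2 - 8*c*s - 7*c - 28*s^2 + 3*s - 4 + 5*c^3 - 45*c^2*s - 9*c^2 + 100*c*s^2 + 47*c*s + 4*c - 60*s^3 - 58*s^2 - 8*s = 5*c^3 + 7*c^2 - 44*c - 60*s^3 + s^2*(100*c - 86) + s*(-45*c^2 + 39*c + 36) + 32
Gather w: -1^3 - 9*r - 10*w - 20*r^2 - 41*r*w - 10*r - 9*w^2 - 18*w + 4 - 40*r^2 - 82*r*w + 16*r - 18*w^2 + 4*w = -60*r^2 - 3*r - 27*w^2 + w*(-123*r - 24) + 3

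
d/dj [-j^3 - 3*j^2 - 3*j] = -3*j^2 - 6*j - 3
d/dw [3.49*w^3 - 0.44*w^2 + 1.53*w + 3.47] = 10.47*w^2 - 0.88*w + 1.53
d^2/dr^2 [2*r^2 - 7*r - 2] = 4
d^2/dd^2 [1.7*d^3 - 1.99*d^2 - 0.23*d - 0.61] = 10.2*d - 3.98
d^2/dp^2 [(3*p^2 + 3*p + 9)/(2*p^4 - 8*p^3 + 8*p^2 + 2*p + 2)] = 3*(3*p^8 - 6*p^7 + 10*p^6 - 126*p^5 + 345*p^4 - 344*p^3 + 102*p^2 + 60*p - 9)/(p^12 - 12*p^11 + 60*p^10 - 157*p^9 + 219*p^8 - 144*p^7 + 43*p^6 - 54*p^5 + 39*p^4 + 13*p^3 + 15*p^2 + 3*p + 1)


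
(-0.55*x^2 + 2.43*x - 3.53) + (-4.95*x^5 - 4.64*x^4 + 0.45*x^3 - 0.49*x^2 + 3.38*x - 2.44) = -4.95*x^5 - 4.64*x^4 + 0.45*x^3 - 1.04*x^2 + 5.81*x - 5.97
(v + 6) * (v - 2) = v^2 + 4*v - 12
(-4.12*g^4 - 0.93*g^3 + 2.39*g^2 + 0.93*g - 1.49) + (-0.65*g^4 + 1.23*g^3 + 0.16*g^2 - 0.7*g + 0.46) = -4.77*g^4 + 0.3*g^3 + 2.55*g^2 + 0.23*g - 1.03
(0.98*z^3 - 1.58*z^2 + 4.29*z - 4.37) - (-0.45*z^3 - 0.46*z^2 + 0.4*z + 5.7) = 1.43*z^3 - 1.12*z^2 + 3.89*z - 10.07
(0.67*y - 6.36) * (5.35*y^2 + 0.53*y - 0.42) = 3.5845*y^3 - 33.6709*y^2 - 3.6522*y + 2.6712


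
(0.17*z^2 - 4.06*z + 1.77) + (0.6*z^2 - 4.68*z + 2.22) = 0.77*z^2 - 8.74*z + 3.99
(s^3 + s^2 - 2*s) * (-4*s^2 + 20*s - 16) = -4*s^5 + 16*s^4 + 12*s^3 - 56*s^2 + 32*s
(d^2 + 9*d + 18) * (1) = d^2 + 9*d + 18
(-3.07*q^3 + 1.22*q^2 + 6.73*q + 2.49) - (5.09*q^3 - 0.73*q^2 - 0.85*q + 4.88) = -8.16*q^3 + 1.95*q^2 + 7.58*q - 2.39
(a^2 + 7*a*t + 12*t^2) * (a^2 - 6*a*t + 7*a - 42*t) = a^4 + a^3*t + 7*a^3 - 30*a^2*t^2 + 7*a^2*t - 72*a*t^3 - 210*a*t^2 - 504*t^3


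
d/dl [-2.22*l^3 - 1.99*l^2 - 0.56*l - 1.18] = -6.66*l^2 - 3.98*l - 0.56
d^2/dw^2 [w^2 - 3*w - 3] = 2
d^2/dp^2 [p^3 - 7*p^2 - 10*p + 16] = 6*p - 14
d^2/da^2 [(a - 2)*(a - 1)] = 2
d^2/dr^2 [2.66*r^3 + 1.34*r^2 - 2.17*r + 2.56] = 15.96*r + 2.68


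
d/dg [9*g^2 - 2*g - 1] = 18*g - 2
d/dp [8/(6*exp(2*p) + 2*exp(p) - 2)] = (-24*exp(p) - 4)*exp(p)/(3*exp(2*p) + exp(p) - 1)^2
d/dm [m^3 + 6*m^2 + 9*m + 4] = 3*m^2 + 12*m + 9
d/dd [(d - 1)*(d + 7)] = 2*d + 6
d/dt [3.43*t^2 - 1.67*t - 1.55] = 6.86*t - 1.67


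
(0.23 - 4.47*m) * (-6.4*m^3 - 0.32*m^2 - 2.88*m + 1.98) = 28.608*m^4 - 0.0416000000000003*m^3 + 12.8*m^2 - 9.513*m + 0.4554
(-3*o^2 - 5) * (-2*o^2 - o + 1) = 6*o^4 + 3*o^3 + 7*o^2 + 5*o - 5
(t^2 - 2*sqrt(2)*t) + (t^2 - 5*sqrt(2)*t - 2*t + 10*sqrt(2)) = 2*t^2 - 7*sqrt(2)*t - 2*t + 10*sqrt(2)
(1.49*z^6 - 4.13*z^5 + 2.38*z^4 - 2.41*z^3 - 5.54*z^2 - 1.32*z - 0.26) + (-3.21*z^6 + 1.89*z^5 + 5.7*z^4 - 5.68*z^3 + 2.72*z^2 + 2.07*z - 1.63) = -1.72*z^6 - 2.24*z^5 + 8.08*z^4 - 8.09*z^3 - 2.82*z^2 + 0.75*z - 1.89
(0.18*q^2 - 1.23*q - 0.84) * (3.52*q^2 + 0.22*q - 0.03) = 0.6336*q^4 - 4.29*q^3 - 3.2328*q^2 - 0.1479*q + 0.0252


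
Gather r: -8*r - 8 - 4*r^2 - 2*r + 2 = -4*r^2 - 10*r - 6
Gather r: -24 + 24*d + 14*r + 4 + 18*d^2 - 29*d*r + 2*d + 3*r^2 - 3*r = 18*d^2 + 26*d + 3*r^2 + r*(11 - 29*d) - 20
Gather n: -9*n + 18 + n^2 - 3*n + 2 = n^2 - 12*n + 20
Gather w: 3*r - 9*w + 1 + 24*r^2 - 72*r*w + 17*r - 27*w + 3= 24*r^2 + 20*r + w*(-72*r - 36) + 4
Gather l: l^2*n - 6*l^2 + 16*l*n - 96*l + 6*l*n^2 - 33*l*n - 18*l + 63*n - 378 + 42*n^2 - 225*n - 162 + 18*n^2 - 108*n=l^2*(n - 6) + l*(6*n^2 - 17*n - 114) + 60*n^2 - 270*n - 540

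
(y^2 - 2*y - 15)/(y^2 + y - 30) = (y + 3)/(y + 6)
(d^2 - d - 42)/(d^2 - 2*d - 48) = (d - 7)/(d - 8)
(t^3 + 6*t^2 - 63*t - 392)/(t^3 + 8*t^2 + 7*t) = (t^2 - t - 56)/(t*(t + 1))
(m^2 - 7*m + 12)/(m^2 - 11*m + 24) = (m - 4)/(m - 8)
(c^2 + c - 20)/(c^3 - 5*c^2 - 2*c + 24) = (c + 5)/(c^2 - c - 6)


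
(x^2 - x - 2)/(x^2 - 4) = (x + 1)/(x + 2)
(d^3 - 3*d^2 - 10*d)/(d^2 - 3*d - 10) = d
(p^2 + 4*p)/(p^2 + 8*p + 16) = p/(p + 4)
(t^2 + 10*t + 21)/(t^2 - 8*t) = (t^2 + 10*t + 21)/(t*(t - 8))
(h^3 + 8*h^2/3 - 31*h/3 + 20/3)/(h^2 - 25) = (3*h^2 - 7*h + 4)/(3*(h - 5))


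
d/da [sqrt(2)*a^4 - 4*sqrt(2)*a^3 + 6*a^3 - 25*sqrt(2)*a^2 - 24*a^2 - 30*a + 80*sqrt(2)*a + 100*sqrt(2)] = 4*sqrt(2)*a^3 - 12*sqrt(2)*a^2 + 18*a^2 - 50*sqrt(2)*a - 48*a - 30 + 80*sqrt(2)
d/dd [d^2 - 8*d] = 2*d - 8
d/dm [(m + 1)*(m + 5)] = 2*m + 6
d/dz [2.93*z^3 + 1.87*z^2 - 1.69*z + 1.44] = 8.79*z^2 + 3.74*z - 1.69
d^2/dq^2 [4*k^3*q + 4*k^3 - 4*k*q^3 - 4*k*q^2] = 8*k*(-3*q - 1)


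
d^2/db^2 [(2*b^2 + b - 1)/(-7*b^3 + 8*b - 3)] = 2*(-98*b^6 - 147*b^5 - 42*b^4 + 238*b^3 - 42*b^2 - 63*b + 22)/(343*b^9 - 1176*b^7 + 441*b^6 + 1344*b^5 - 1008*b^4 - 323*b^3 + 576*b^2 - 216*b + 27)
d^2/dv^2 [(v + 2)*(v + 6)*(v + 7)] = 6*v + 30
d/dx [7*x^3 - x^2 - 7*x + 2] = 21*x^2 - 2*x - 7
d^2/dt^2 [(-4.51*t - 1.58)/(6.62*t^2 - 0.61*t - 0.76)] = ((4.51*t + 1.58)*(13.24*t - 0.61)*(26.48*t - 1.22) + (179.1372*t + 15.417)*(-6.62*t^2 + 0.61*t + 0.76))/(-6.62*t^2 + 0.61*t + 0.76)^3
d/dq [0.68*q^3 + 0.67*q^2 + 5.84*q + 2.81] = 2.04*q^2 + 1.34*q + 5.84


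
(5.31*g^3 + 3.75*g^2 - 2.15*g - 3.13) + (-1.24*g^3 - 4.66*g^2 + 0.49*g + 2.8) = 4.07*g^3 - 0.91*g^2 - 1.66*g - 0.33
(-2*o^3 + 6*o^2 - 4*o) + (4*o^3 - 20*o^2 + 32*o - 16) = 2*o^3 - 14*o^2 + 28*o - 16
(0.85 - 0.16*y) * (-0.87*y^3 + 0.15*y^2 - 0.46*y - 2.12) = 0.1392*y^4 - 0.7635*y^3 + 0.2011*y^2 - 0.0518*y - 1.802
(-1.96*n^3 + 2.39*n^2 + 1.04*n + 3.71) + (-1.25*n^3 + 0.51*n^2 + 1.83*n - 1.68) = -3.21*n^3 + 2.9*n^2 + 2.87*n + 2.03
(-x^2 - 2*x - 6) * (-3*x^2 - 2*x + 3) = 3*x^4 + 8*x^3 + 19*x^2 + 6*x - 18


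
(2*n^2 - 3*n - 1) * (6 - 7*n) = -14*n^3 + 33*n^2 - 11*n - 6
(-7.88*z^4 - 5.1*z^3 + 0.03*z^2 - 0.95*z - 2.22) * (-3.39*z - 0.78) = 26.7132*z^5 + 23.4354*z^4 + 3.8763*z^3 + 3.1971*z^2 + 8.2668*z + 1.7316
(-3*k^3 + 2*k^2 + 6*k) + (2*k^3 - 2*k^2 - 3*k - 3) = -k^3 + 3*k - 3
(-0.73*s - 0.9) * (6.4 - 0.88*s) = 0.6424*s^2 - 3.88*s - 5.76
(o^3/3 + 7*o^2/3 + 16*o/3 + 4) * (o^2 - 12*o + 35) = o^5/3 - 5*o^4/3 - 11*o^3 + 65*o^2/3 + 416*o/3 + 140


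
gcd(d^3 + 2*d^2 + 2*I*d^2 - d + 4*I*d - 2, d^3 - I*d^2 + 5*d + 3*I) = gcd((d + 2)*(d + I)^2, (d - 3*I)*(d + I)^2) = d^2 + 2*I*d - 1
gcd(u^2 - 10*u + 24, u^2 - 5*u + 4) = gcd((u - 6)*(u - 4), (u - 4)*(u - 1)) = u - 4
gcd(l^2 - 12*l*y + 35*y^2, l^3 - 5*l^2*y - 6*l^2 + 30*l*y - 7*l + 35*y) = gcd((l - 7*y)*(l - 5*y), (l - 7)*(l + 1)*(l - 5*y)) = -l + 5*y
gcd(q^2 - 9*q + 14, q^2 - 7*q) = q - 7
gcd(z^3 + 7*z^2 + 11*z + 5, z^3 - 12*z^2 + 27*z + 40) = z + 1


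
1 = 1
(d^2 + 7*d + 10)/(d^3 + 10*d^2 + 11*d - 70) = (d + 2)/(d^2 + 5*d - 14)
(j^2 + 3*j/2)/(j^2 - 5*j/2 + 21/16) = 8*j*(2*j + 3)/(16*j^2 - 40*j + 21)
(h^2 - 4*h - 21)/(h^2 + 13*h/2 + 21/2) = 2*(h - 7)/(2*h + 7)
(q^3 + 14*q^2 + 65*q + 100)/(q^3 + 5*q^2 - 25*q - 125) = (q + 4)/(q - 5)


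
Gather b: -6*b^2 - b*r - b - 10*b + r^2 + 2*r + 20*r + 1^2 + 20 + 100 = -6*b^2 + b*(-r - 11) + r^2 + 22*r + 121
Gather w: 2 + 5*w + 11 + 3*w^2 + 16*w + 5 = 3*w^2 + 21*w + 18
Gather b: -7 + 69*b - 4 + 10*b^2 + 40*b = 10*b^2 + 109*b - 11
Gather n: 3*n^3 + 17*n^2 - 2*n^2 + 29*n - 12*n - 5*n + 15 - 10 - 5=3*n^3 + 15*n^2 + 12*n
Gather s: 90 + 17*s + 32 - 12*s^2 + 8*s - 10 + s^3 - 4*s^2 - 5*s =s^3 - 16*s^2 + 20*s + 112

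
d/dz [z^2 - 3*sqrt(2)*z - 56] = 2*z - 3*sqrt(2)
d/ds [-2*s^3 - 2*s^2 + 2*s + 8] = -6*s^2 - 4*s + 2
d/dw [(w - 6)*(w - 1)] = 2*w - 7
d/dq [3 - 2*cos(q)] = 2*sin(q)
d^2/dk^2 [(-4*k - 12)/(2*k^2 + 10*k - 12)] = 4*(-(k + 3)*(2*k + 5)^2 + (3*k + 8)*(k^2 + 5*k - 6))/(k^2 + 5*k - 6)^3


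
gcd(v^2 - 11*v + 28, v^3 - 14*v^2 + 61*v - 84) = v^2 - 11*v + 28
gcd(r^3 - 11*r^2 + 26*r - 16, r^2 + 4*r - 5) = r - 1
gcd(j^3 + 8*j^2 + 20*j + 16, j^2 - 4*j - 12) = j + 2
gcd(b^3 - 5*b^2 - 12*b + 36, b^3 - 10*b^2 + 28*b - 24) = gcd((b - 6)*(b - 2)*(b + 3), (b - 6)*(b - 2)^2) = b^2 - 8*b + 12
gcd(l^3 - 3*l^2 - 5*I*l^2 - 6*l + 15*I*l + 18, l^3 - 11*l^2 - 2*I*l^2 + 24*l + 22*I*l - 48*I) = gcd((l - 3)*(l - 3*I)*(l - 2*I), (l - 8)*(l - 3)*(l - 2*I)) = l^2 + l*(-3 - 2*I) + 6*I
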